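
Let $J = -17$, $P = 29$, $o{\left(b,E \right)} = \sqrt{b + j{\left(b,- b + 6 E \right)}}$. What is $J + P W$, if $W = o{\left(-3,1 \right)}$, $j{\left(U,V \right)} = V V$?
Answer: $-17 + 29 \sqrt{78} \approx 239.12$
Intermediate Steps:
$j{\left(U,V \right)} = V^{2}$
$o{\left(b,E \right)} = \sqrt{b + \left(- b + 6 E\right)^{2}}$
$W = \sqrt{78}$ ($W = \sqrt{-3 + \left(\left(-1\right) \left(-3\right) + 6 \cdot 1\right)^{2}} = \sqrt{-3 + \left(3 + 6\right)^{2}} = \sqrt{-3 + 9^{2}} = \sqrt{-3 + 81} = \sqrt{78} \approx 8.8318$)
$J + P W = -17 + 29 \sqrt{78}$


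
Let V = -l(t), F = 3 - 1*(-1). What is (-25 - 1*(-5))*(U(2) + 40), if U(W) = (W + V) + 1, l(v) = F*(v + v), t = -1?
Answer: -1020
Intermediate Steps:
F = 4 (F = 3 + 1 = 4)
l(v) = 8*v (l(v) = 4*(v + v) = 4*(2*v) = 8*v)
V = 8 (V = -8*(-1) = -1*(-8) = 8)
U(W) = 9 + W (U(W) = (W + 8) + 1 = (8 + W) + 1 = 9 + W)
(-25 - 1*(-5))*(U(2) + 40) = (-25 - 1*(-5))*((9 + 2) + 40) = (-25 + 5)*(11 + 40) = -20*51 = -1020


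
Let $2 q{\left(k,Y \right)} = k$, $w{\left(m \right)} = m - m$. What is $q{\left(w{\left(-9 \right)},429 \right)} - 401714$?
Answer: $-401714$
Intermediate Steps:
$w{\left(m \right)} = 0$
$q{\left(k,Y \right)} = \frac{k}{2}$
$q{\left(w{\left(-9 \right)},429 \right)} - 401714 = \frac{1}{2} \cdot 0 - 401714 = 0 - 401714 = -401714$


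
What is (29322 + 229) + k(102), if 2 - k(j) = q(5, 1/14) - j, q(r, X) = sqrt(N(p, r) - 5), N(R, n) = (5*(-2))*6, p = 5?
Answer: 29655 - I*sqrt(65) ≈ 29655.0 - 8.0623*I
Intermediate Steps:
N(R, n) = -60 (N(R, n) = -10*6 = -60)
q(r, X) = I*sqrt(65) (q(r, X) = sqrt(-60 - 5) = sqrt(-65) = I*sqrt(65))
k(j) = 2 + j - I*sqrt(65) (k(j) = 2 - (I*sqrt(65) - j) = 2 - (-j + I*sqrt(65)) = 2 + (j - I*sqrt(65)) = 2 + j - I*sqrt(65))
(29322 + 229) + k(102) = (29322 + 229) + (2 + 102 - I*sqrt(65)) = 29551 + (104 - I*sqrt(65)) = 29655 - I*sqrt(65)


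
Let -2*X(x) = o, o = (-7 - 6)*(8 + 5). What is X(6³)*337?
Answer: 56953/2 ≈ 28477.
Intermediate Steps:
o = -169 (o = -13*13 = -169)
X(x) = 169/2 (X(x) = -½*(-169) = 169/2)
X(6³)*337 = (169/2)*337 = 56953/2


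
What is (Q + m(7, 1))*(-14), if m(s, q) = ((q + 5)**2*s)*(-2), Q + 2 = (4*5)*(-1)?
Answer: 7364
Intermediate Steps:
Q = -22 (Q = -2 + (4*5)*(-1) = -2 + 20*(-1) = -2 - 20 = -22)
m(s, q) = -2*s*(5 + q)**2 (m(s, q) = ((5 + q)**2*s)*(-2) = (s*(5 + q)**2)*(-2) = -2*s*(5 + q)**2)
(Q + m(7, 1))*(-14) = (-22 - 2*7*(5 + 1)**2)*(-14) = (-22 - 2*7*6**2)*(-14) = (-22 - 2*7*36)*(-14) = (-22 - 504)*(-14) = -526*(-14) = 7364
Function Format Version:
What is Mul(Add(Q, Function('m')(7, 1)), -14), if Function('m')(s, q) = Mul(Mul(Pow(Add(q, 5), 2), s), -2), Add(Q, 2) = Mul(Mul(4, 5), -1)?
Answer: 7364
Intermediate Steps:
Q = -22 (Q = Add(-2, Mul(Mul(4, 5), -1)) = Add(-2, Mul(20, -1)) = Add(-2, -20) = -22)
Function('m')(s, q) = Mul(-2, s, Pow(Add(5, q), 2)) (Function('m')(s, q) = Mul(Mul(Pow(Add(5, q), 2), s), -2) = Mul(Mul(s, Pow(Add(5, q), 2)), -2) = Mul(-2, s, Pow(Add(5, q), 2)))
Mul(Add(Q, Function('m')(7, 1)), -14) = Mul(Add(-22, Mul(-2, 7, Pow(Add(5, 1), 2))), -14) = Mul(Add(-22, Mul(-2, 7, Pow(6, 2))), -14) = Mul(Add(-22, Mul(-2, 7, 36)), -14) = Mul(Add(-22, -504), -14) = Mul(-526, -14) = 7364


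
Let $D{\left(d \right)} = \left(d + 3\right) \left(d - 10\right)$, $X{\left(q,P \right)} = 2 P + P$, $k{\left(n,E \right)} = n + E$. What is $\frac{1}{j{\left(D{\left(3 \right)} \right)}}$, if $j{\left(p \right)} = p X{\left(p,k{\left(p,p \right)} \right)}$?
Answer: $\frac{1}{10584} \approx 9.4482 \cdot 10^{-5}$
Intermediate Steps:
$k{\left(n,E \right)} = E + n$
$X{\left(q,P \right)} = 3 P$
$D{\left(d \right)} = \left(-10 + d\right) \left(3 + d\right)$ ($D{\left(d \right)} = \left(3 + d\right) \left(-10 + d\right) = \left(-10 + d\right) \left(3 + d\right)$)
$j{\left(p \right)} = 6 p^{2}$ ($j{\left(p \right)} = p 3 \left(p + p\right) = p 3 \cdot 2 p = p 6 p = 6 p^{2}$)
$\frac{1}{j{\left(D{\left(3 \right)} \right)}} = \frac{1}{6 \left(-30 + 3^{2} - 21\right)^{2}} = \frac{1}{6 \left(-30 + 9 - 21\right)^{2}} = \frac{1}{6 \left(-42\right)^{2}} = \frac{1}{6 \cdot 1764} = \frac{1}{10584}$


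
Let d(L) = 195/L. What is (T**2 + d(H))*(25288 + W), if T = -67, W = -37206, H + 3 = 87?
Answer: -749385963/14 ≈ -5.3528e+7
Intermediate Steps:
H = 84 (H = -3 + 87 = 84)
(T**2 + d(H))*(25288 + W) = ((-67)**2 + 195/84)*(25288 - 37206) = (4489 + 195*(1/84))*(-11918) = (4489 + 65/28)*(-11918) = (125757/28)*(-11918) = -749385963/14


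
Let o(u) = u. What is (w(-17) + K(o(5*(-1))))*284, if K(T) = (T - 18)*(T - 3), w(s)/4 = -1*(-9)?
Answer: 62480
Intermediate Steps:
w(s) = 36 (w(s) = 4*(-1*(-9)) = 4*9 = 36)
K(T) = (-18 + T)*(-3 + T)
(w(-17) + K(o(5*(-1))))*284 = (36 + (54 + (5*(-1))² - 105*(-1)))*284 = (36 + (54 + (-5)² - 21*(-5)))*284 = (36 + (54 + 25 + 105))*284 = (36 + 184)*284 = 220*284 = 62480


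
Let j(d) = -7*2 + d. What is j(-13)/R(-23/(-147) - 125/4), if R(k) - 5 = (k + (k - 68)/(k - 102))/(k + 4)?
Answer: -11220697161/2543422982 ≈ -4.4117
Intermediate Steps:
j(d) = -14 + d
R(k) = 5 + (k + (-68 + k)/(-102 + k))/(4 + k) (R(k) = 5 + (k + (k - 68)/(k - 102))/(k + 4) = 5 + (k + (-68 + k)/(-102 + k))/(4 + k))
j(-13)/R(-23/(-147) - 125/4) = (-14 - 13)/(((2108 - 6*(-23/(-147) - 125/4)² + 591*(-23/(-147) - 125/4))/(408 - (-23/(-147) - 125/4)² + 98*(-23/(-147) - 125/4)))) = -27*(408 - (-23*(-1/147) - 125*¼)² + 98*(-23*(-1/147) - 125*¼))/(2108 - 6*(-23*(-1/147) - 125*¼)² + 591*(-23*(-1/147) - 125*¼)) = -27*(408 - (23/147 - 125/4)² + 98*(23/147 - 125/4))/(2108 - 6*(23/147 - 125/4)² + 591*(23/147 - 125/4)) = -27*(408 - (-18283/588)² + 98*(-18283/588))/(2108 - 6*(-18283/588)² + 591*(-18283/588)) = -27*(408 - 1*334268089/345744 - 18283/6)/(2108 - 6*334268089/345744 - 3601751/196) = -27*(408 - 334268089/345744 - 18283/6)/(2108 - 334268089/57624 - 3601751/196) = -27/(-1271711491/57624/(-1246744129/345744)) = -27/((-345744/1246744129*(-1271711491/57624))) = -27/7630268946/1246744129 = -27*1246744129/7630268946 = -11220697161/2543422982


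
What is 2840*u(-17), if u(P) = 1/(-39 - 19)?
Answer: -1420/29 ≈ -48.966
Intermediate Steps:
u(P) = -1/58 (u(P) = 1/(-58) = -1/58)
2840*u(-17) = 2840*(-1/58) = -1420/29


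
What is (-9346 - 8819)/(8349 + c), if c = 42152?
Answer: -18165/50501 ≈ -0.35970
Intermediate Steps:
(-9346 - 8819)/(8349 + c) = (-9346 - 8819)/(8349 + 42152) = -18165/50501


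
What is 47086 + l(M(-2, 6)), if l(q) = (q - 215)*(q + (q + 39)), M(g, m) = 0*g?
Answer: 38701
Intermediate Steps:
M(g, m) = 0
l(q) = (-215 + q)*(39 + 2*q) (l(q) = (-215 + q)*(q + (39 + q)) = (-215 + q)*(39 + 2*q))
47086 + l(M(-2, 6)) = 47086 + (-8385 - 391*0 + 2*0²) = 47086 + (-8385 + 0 + 2*0) = 47086 + (-8385 + 0 + 0) = 47086 - 8385 = 38701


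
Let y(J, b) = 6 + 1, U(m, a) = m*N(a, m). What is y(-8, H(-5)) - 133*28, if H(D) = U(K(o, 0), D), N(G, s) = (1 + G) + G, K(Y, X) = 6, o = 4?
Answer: -3717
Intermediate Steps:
N(G, s) = 1 + 2*G
U(m, a) = m*(1 + 2*a)
H(D) = 6 + 12*D (H(D) = 6*(1 + 2*D) = 6 + 12*D)
y(J, b) = 7
y(-8, H(-5)) - 133*28 = 7 - 133*28 = 7 - 3724 = -3717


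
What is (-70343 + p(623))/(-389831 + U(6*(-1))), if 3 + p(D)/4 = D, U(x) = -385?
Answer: 22621/130072 ≈ 0.17391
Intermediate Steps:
p(D) = -12 + 4*D
(-70343 + p(623))/(-389831 + U(6*(-1))) = (-70343 + (-12 + 4*623))/(-389831 - 385) = (-70343 + (-12 + 2492))/(-390216) = (-70343 + 2480)*(-1/390216) = -67863*(-1/390216) = 22621/130072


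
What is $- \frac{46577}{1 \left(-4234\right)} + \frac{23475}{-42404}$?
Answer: $\frac{937828979}{89769268} \approx 10.447$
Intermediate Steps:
$- \frac{46577}{1 \left(-4234\right)} + \frac{23475}{-42404} = - \frac{46577}{-4234} + 23475 \left(- \frac{1}{42404}\right) = \left(-46577\right) \left(- \frac{1}{4234}\right) - \frac{23475}{42404} = \frac{46577}{4234} - \frac{23475}{42404} = \frac{937828979}{89769268}$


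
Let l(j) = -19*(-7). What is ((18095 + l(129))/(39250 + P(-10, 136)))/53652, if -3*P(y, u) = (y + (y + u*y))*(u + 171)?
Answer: 1519/806881370 ≈ 1.8826e-6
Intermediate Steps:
l(j) = 133
P(y, u) = -(171 + u)*(2*y + u*y)/3 (P(y, u) = -(y + (y + u*y))*(u + 171)/3 = -(2*y + u*y)*(171 + u)/3 = -(171 + u)*(2*y + u*y)/3)
((18095 + l(129))/(39250 + P(-10, 136)))/53652 = ((18095 + 133)/(39250 - ⅓*(-10)*(342 + 136² + 173*136)))/53652 = (18228/(39250 - ⅓*(-10)*(342 + 18496 + 23528)))*(1/53652) = (18228/(39250 - ⅓*(-10)*42366))*(1/53652) = (18228/(39250 + 141220))*(1/53652) = (18228/180470)*(1/53652) = (18228*(1/180470))*(1/53652) = (9114/90235)*(1/53652) = 1519/806881370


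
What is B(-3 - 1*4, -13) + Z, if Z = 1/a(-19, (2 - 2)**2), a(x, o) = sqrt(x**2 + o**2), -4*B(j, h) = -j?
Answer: -129/76 ≈ -1.6974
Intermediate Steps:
B(j, h) = j/4 (B(j, h) = -(-1)*j/4 = j/4)
a(x, o) = sqrt(o**2 + x**2)
Z = 1/19 (Z = 1/(sqrt(((2 - 2)**2)**2 + (-19)**2)) = 1/(sqrt((0**2)**2 + 361)) = 1/(sqrt(0**2 + 361)) = 1/(sqrt(0 + 361)) = 1/(sqrt(361)) = 1/19 ≈ 0.052632)
B(-3 - 1*4, -13) + Z = (-3 - 1*4)/4 + 1/19 = (-3 - 4)/4 + 1/19 = (1/4)*(-7) + 1/19 = -7/4 + 1/19 = -129/76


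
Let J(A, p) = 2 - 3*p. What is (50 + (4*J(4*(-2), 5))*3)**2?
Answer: 11236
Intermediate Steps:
(50 + (4*J(4*(-2), 5))*3)**2 = (50 + (4*(2 - 3*5))*3)**2 = (50 + (4*(2 - 15))*3)**2 = (50 + (4*(-13))*3)**2 = (50 - 52*3)**2 = (50 - 156)**2 = (-106)**2 = 11236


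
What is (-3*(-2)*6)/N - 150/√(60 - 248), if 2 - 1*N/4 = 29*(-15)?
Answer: 9/437 + 75*I*√47/47 ≈ 0.020595 + 10.94*I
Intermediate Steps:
N = 1748 (N = 8 - 116*(-15) = 8 - 4*(-435) = 8 + 1740 = 1748)
(-3*(-2)*6)/N - 150/√(60 - 248) = (-3*(-2)*6)/1748 - 150/√(60 - 248) = (6*6)*(1/1748) - 150*(-I*√47/94) = 36*(1/1748) - 150*(-I*√47/94) = 9/437 - (-75)*I*√47/47 = 9/437 + 75*I*√47/47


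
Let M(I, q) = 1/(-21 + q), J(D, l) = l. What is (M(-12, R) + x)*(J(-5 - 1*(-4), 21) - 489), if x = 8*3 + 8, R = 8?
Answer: -14940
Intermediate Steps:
x = 32 (x = 24 + 8 = 32)
(M(-12, R) + x)*(J(-5 - 1*(-4), 21) - 489) = (1/(-21 + 8) + 32)*(21 - 489) = (1/(-13) + 32)*(-468) = (-1/13 + 32)*(-468) = (415/13)*(-468) = -14940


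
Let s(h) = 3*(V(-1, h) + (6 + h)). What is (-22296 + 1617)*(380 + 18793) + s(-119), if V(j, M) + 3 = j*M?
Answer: -396478458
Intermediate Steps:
V(j, M) = -3 + M*j (V(j, M) = -3 + j*M = -3 + M*j)
s(h) = 9 (s(h) = 3*((-3 + h*(-1)) + (6 + h)) = 3*((-3 - h) + (6 + h)) = 3*3 = 9)
(-22296 + 1617)*(380 + 18793) + s(-119) = (-22296 + 1617)*(380 + 18793) + 9 = -20679*19173 + 9 = -396478467 + 9 = -396478458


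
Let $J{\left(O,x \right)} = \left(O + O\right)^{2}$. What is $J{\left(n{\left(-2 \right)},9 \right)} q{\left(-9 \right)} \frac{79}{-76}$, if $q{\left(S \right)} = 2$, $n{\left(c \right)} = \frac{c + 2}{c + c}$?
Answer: $0$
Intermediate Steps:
$n{\left(c \right)} = \frac{2 + c}{2 c}$
$J{\left(O,x \right)} = 4 O^{2}$ ($J{\left(O,x \right)} = \left(2 O\right)^{2} = 4 O^{2}$)
$J{\left(n{\left(-2 \right)},9 \right)} q{\left(-9 \right)} \frac{79}{-76} = 4 \left(\frac{2 - 2}{2 \left(-2\right)}\right)^{2} \cdot 2 \frac{79}{-76} = 4 \left(\frac{1}{2} \left(- \frac{1}{2}\right) 0\right)^{2} \cdot 2 \cdot 79 \left(- \frac{1}{76}\right) = 4 \cdot 0^{2} \cdot 2 \left(- \frac{79}{76}\right) = 4 \cdot 0 \cdot 2 \left(- \frac{79}{76}\right) = 0 \cdot 2 \left(- \frac{79}{76}\right) = 0 \left(- \frac{79}{76}\right) = 0$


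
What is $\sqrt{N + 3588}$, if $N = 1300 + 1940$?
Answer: $2 \sqrt{1707} \approx 82.632$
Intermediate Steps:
$N = 3240$
$\sqrt{N + 3588} = \sqrt{3240 + 3588} = \sqrt{6828} = 2 \sqrt{1707}$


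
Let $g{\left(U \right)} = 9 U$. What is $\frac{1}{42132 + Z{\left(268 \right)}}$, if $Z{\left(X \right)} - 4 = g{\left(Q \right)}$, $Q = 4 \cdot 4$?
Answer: $\frac{1}{42280} \approx 2.3652 \cdot 10^{-5}$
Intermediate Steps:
$Q = 16$
$Z{\left(X \right)} = 148$ ($Z{\left(X \right)} = 4 + 9 \cdot 16 = 4 + 144 = 148$)
$\frac{1}{42132 + Z{\left(268 \right)}} = \frac{1}{42132 + 148} = \frac{1}{42280}$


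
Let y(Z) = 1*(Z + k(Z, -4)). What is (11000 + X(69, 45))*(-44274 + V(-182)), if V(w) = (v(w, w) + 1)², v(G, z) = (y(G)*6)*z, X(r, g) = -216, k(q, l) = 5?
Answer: 402879962319584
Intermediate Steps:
y(Z) = 5 + Z (y(Z) = 1*(Z + 5) = 1*(5 + Z) = 5 + Z)
v(G, z) = z*(30 + 6*G) (v(G, z) = ((5 + G)*6)*z = (30 + 6*G)*z = z*(30 + 6*G))
V(w) = (1 + 6*w*(5 + w))² (V(w) = (6*w*(5 + w) + 1)² = (1 + 6*w*(5 + w))²)
(11000 + X(69, 45))*(-44274 + V(-182)) = (11000 - 216)*(-44274 + (1 + 6*(-182)*(5 - 182))²) = 10784*(-44274 + (1 + 6*(-182)*(-177))²) = 10784*(-44274 + (1 + 193284)²) = 10784*(-44274 + 193285²) = 10784*(-44274 + 37359091225) = 10784*37359046951 = 402879962319584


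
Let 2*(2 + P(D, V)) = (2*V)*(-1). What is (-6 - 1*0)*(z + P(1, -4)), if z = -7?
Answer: 30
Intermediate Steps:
P(D, V) = -2 - V (P(D, V) = -2 + ((2*V)*(-1))/2 = -2 + (-2*V)/2 = -2 - V)
(-6 - 1*0)*(z + P(1, -4)) = (-6 - 1*0)*(-7 + (-2 - 1*(-4))) = (-6 + 0)*(-7 + (-2 + 4)) = -6*(-7 + 2) = -6*(-5) = 30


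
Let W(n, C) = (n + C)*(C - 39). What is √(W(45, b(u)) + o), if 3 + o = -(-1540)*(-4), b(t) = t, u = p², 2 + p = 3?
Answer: 3*I*√879 ≈ 88.944*I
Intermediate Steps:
p = 1 (p = -2 + 3 = 1)
u = 1 (u = 1² = 1)
o = -6163 (o = -3 - (-1540)*(-4) = -3 - 77*80 = -3 - 6160 = -6163)
W(n, C) = (-39 + C)*(C + n) (W(n, C) = (C + n)*(-39 + C) = (-39 + C)*(C + n))
√(W(45, b(u)) + o) = √((1² - 39*1 - 39*45 + 1*45) - 6163) = √((1 - 39 - 1755 + 45) - 6163) = √(-1748 - 6163) = √(-7911) = 3*I*√879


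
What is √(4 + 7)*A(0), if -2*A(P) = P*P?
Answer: 0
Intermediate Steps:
A(P) = -P²/2 (A(P) = -P*P/2 = -P²/2)
√(4 + 7)*A(0) = √(4 + 7)*(-½*0²) = √11*(-½*0) = √11*0 = 0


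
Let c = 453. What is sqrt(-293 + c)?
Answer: 4*sqrt(10) ≈ 12.649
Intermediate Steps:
sqrt(-293 + c) = sqrt(-293 + 453) = sqrt(160) = 4*sqrt(10)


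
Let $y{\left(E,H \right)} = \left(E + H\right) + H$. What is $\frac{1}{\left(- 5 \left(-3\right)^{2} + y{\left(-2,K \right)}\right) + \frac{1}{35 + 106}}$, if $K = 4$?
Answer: $- \frac{141}{5498} \approx -0.025646$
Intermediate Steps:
$y{\left(E,H \right)} = E + 2 H$
$\frac{1}{\left(- 5 \left(-3\right)^{2} + y{\left(-2,K \right)}\right) + \frac{1}{35 + 106}} = \frac{1}{\left(- 5 \left(-3\right)^{2} + \left(-2 + 2 \cdot 4\right)\right) + \frac{1}{35 + 106}} = \frac{1}{\left(\left(-5\right) 9 + \left(-2 + 8\right)\right) + \frac{1}{141}} = \frac{1}{\left(-45 + 6\right) + \frac{1}{141}} = \frac{1}{-39 + \frac{1}{141}} = \frac{1}{- \frac{5498}{141}} = - \frac{141}{5498}$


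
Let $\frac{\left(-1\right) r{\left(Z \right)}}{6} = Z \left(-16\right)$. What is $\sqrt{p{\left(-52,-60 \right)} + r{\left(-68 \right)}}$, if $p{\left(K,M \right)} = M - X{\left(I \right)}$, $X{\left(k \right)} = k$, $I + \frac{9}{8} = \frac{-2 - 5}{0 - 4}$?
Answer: $\frac{i \sqrt{105418}}{4} \approx 81.17 i$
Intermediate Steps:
$I = \frac{5}{8}$ ($I = - \frac{9}{8} + \frac{-2 - 5}{0 - 4} = - \frac{9}{8} - \frac{7}{-4} = - \frac{9}{8} - - \frac{7}{4} = - \frac{9}{8} + \frac{7}{4} = \frac{5}{8} \approx 0.625$)
$r{\left(Z \right)} = 96 Z$ ($r{\left(Z \right)} = - 6 Z \left(-16\right) = - 6 \left(- 16 Z\right) = 96 Z$)
$p{\left(K,M \right)} = - \frac{5}{8} + M$ ($p{\left(K,M \right)} = M - \frac{5}{8} = - \frac{5}{8} + M$)
$\sqrt{p{\left(-52,-60 \right)} + r{\left(-68 \right)}} = \sqrt{\left(- \frac{5}{8} - 60\right) + 96 \left(-68\right)} = \sqrt{- \frac{485}{8} - 6528} = \sqrt{- \frac{52709}{8}} = \frac{i \sqrt{105418}}{4}$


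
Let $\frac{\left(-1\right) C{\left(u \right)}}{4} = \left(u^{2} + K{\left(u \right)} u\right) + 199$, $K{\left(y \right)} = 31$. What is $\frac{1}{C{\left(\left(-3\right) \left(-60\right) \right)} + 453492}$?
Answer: $\frac{1}{300776} \approx 3.3247 \cdot 10^{-6}$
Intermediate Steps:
$C{\left(u \right)} = -796 - 124 u - 4 u^{2}$ ($C{\left(u \right)} = - 4 \left(\left(u^{2} + 31 u\right) + 199\right) = - 4 \left(199 + u^{2} + 31 u\right) = -796 - 124 u - 4 u^{2}$)
$\frac{1}{C{\left(\left(-3\right) \left(-60\right) \right)} + 453492} = \frac{1}{\left(-796 - 124 \left(\left(-3\right) \left(-60\right)\right) - 4 \left(\left(-3\right) \left(-60\right)\right)^{2}\right) + 453492} = \frac{1}{\left(-796 - 22320 - 4 \cdot 180^{2}\right) + 453492} = \frac{1}{\left(-796 - 22320 - 129600\right) + 453492} = \frac{1}{-152716 + 453492} = \frac{1}{300776}$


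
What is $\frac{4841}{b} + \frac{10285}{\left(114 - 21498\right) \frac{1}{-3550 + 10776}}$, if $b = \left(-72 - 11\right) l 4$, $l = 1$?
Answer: $- \frac{70390807}{20169} \approx -3490.1$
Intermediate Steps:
$b = -332$ ($b = \left(-72 - 11\right) 1 \cdot 4 = \left(-83\right) 4 = -332$)
$\frac{4841}{b} + \frac{10285}{\left(114 - 21498\right) \frac{1}{-3550 + 10776}} = \frac{4841}{-332} + \frac{10285}{\left(114 - 21498\right) \frac{1}{-3550 + 10776}} = 4841 \left(- \frac{1}{332}\right) + \frac{10285}{\left(-21384\right) \frac{1}{7226}} = - \frac{4841}{332} + \frac{10285}{\left(-21384\right) \frac{1}{7226}} = - \frac{4841}{332} + \frac{10285}{- \frac{10692}{3613}} = - \frac{4841}{332} + 10285 \left(- \frac{3613}{10692}\right) = - \frac{4841}{332} - \frac{3378155}{972} = - \frac{70390807}{20169}$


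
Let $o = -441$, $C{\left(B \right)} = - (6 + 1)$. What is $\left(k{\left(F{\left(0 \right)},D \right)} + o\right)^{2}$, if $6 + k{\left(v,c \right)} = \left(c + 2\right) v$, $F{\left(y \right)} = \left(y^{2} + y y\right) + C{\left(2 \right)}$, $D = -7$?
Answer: $169744$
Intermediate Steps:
$C{\left(B \right)} = -7$ ($C{\left(B \right)} = \left(-1\right) 7 = -7$)
$F{\left(y \right)} = -7 + 2 y^{2}$ ($F{\left(y \right)} = \left(y^{2} + y y\right) - 7 = \left(y^{2} + y^{2}\right) - 7 = 2 y^{2} - 7 = -7 + 2 y^{2}$)
$k{\left(v,c \right)} = -6 + v \left(2 + c\right)$ ($k{\left(v,c \right)} = -6 + \left(c + 2\right) v = -6 + \left(2 + c\right) v = -6 + v \left(2 + c\right)$)
$\left(k{\left(F{\left(0 \right)},D \right)} + o\right)^{2} = \left(\left(-6 + 2 \left(-7 + 2 \cdot 0^{2}\right) - 7 \left(-7 + 2 \cdot 0^{2}\right)\right) - 441\right)^{2} = \left(\left(-6 + 2 \left(-7 + 2 \cdot 0\right) - 7 \left(-7 + 2 \cdot 0\right)\right) - 441\right)^{2} = \left(\left(-6 + 2 \left(-7 + 0\right) - 7 \left(-7 + 0\right)\right) - 441\right)^{2} = \left(\left(-6 + 2 \left(-7\right) - -49\right) - 441\right)^{2} = \left(\left(-6 - 14 + 49\right) - 441\right)^{2} = \left(29 - 441\right)^{2} = \left(-412\right)^{2} = 169744$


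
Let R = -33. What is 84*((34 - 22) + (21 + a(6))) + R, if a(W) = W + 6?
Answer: 3747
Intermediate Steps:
a(W) = 6 + W
84*((34 - 22) + (21 + a(6))) + R = 84*((34 - 22) + (21 + (6 + 6))) - 33 = 84*(12 + (21 + 12)) - 33 = 84*(12 + 33) - 33 = 84*45 - 33 = 3780 - 33 = 3747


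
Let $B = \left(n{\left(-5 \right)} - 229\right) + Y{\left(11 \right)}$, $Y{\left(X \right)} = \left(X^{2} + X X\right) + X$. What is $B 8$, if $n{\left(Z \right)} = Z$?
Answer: $152$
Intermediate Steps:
$Y{\left(X \right)} = X + 2 X^{2}$ ($Y{\left(X \right)} = \left(X^{2} + X^{2}\right) + X = 2 X^{2} + X = X + 2 X^{2}$)
$B = 19$ ($B = \left(-5 - 229\right) + 11 \left(1 + 2 \cdot 11\right) = -234 + 11 \left(1 + 22\right) = -234 + 11 \cdot 23 = -234 + 253 = 19$)
$B 8 = 19 \cdot 8 = 152$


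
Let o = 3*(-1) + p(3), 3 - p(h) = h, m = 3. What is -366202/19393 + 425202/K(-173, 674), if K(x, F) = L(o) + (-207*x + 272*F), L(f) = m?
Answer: -3272922559/193173673 ≈ -16.943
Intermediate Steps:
p(h) = 3 - h
o = -3 (o = 3*(-1) + (3 - 1*3) = -3 + (3 - 3) = -3 + 0 = -3)
L(f) = 3
K(x, F) = 3 - 207*x + 272*F (K(x, F) = 3 + (-207*x + 272*F) = 3 - 207*x + 272*F)
-366202/19393 + 425202/K(-173, 674) = -366202/19393 + 425202/(3 - 207*(-173) + 272*674) = -366202*1/19393 + 425202/(3 + 35811 + 183328) = -366202/19393 + 425202/219142 = -366202/19393 + 425202*(1/219142) = -366202/19393 + 212601/109571 = -3272922559/193173673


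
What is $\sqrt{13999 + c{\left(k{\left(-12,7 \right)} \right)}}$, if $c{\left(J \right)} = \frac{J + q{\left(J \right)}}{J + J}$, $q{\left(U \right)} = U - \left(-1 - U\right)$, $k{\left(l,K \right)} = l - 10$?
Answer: $\frac{\sqrt{6776231}}{22} \approx 118.32$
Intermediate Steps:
$k{\left(l,K \right)} = -10 + l$
$q{\left(U \right)} = 1 + 2 U$ ($q{\left(U \right)} = U + \left(1 + U\right) = 1 + 2 U$)
$c{\left(J \right)} = \frac{1 + 3 J}{2 J}$ ($c{\left(J \right)} = \frac{J + \left(1 + 2 J\right)}{J + J} = \frac{1 + 3 J}{2 J}$)
$\sqrt{13999 + c{\left(k{\left(-12,7 \right)} \right)}} = \sqrt{13999 + \frac{1 + 3 \left(-10 - 12\right)}{2 \left(-10 - 12\right)}} = \sqrt{13999 + \frac{1 + 3 \left(-22\right)}{2 \left(-22\right)}} = \sqrt{13999 + \frac{1}{2} \left(- \frac{1}{22}\right) \left(1 - 66\right)} = \sqrt{13999 + \frac{1}{2} \left(- \frac{1}{22}\right) \left(-65\right)} = \sqrt{13999 + \frac{65}{44}} = \sqrt{\frac{616021}{44}} = \frac{\sqrt{6776231}}{22}$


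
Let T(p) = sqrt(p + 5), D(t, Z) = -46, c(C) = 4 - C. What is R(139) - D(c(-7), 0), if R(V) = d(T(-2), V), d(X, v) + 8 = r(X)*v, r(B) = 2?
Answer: 316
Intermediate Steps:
T(p) = sqrt(5 + p)
d(X, v) = -8 + 2*v
R(V) = -8 + 2*V
R(139) - D(c(-7), 0) = (-8 + 2*139) - 1*(-46) = (-8 + 278) + 46 = 270 + 46 = 316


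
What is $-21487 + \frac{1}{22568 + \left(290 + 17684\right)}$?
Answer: $- \frac{871125953}{40542} \approx -21487.0$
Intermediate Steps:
$-21487 + \frac{1}{22568 + \left(290 + 17684\right)} = -21487 + \frac{1}{22568 + 17974} = -21487 + \frac{1}{40542} = - \frac{871125953}{40542}$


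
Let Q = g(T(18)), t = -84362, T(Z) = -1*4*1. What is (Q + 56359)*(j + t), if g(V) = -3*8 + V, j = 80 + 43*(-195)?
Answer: -5220024777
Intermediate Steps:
j = -8305 (j = 80 - 8385 = -8305)
T(Z) = -4 (T(Z) = -4*1 = -4)
g(V) = -24 + V
Q = -28 (Q = -24 - 4 = -28)
(Q + 56359)*(j + t) = (-28 + 56359)*(-8305 - 84362) = 56331*(-92667) = -5220024777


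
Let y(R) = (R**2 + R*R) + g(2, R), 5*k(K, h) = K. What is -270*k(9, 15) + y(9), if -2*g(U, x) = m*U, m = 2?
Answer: -326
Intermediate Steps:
g(U, x) = -U
k(K, h) = K/5
y(R) = -2 + 2*R**2 (y(R) = (R**2 + R*R) - 1*2 = (R**2 + R**2) - 2 = 2*R**2 - 2 = -2 + 2*R**2)
-270*k(9, 15) + y(9) = -54*9 + (-2 + 2*9**2) = -270*9/5 + (-2 + 2*81) = -486 + (-2 + 162) = -486 + 160 = -326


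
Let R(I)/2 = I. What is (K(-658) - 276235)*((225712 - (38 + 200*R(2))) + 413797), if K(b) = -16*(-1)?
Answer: -176413064949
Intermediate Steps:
K(b) = 16
R(I) = 2*I
(K(-658) - 276235)*((225712 - (38 + 200*R(2))) + 413797) = (16 - 276235)*((225712 - (38 + 200*(2*2))) + 413797) = -276219*((225712 - (38 + 200*4)) + 413797) = -276219*((225712 - (38 + 800)) + 413797) = -276219*((225712 - 1*838) + 413797) = -276219*((225712 - 838) + 413797) = -276219*(224874 + 413797) = -276219*638671 = -176413064949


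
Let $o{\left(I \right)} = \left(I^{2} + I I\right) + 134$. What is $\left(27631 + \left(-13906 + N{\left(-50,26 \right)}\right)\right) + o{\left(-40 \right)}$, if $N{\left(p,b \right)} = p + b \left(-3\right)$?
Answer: $16931$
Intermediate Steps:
$N{\left(p,b \right)} = p - 3 b$
$o{\left(I \right)} = 134 + 2 I^{2}$ ($o{\left(I \right)} = \left(I^{2} + I^{2}\right) + 134 = 2 I^{2} + 134 = 134 + 2 I^{2}$)
$\left(27631 + \left(-13906 + N{\left(-50,26 \right)}\right)\right) + o{\left(-40 \right)} = \left(27631 - 14034\right) + \left(134 + 2 \left(-40\right)^{2}\right) = \left(27631 - 14034\right) + \left(134 + 2 \cdot 1600\right) = \left(27631 - 14034\right) + \left(134 + 3200\right) = \left(27631 - 14034\right) + 3334 = 13597 + 3334 = 16931$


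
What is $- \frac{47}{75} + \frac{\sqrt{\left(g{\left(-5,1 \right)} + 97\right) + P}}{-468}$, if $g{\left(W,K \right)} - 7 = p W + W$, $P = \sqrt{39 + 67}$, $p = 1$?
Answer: $- \frac{47}{75} - \frac{\sqrt{94 + \sqrt{106}}}{468} \approx -0.64849$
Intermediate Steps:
$P = \sqrt{106} \approx 10.296$
$g{\left(W,K \right)} = 7 + 2 W$ ($g{\left(W,K \right)} = 7 + \left(1 W + W\right) = 7 + \left(W + W\right) = 7 + 2 W$)
$- \frac{47}{75} + \frac{\sqrt{\left(g{\left(-5,1 \right)} + 97\right) + P}}{-468} = - \frac{47}{75} + \frac{\sqrt{\left(\left(7 + 2 \left(-5\right)\right) + 97\right) + \sqrt{106}}}{-468} = \left(-47\right) \frac{1}{75} + \sqrt{\left(\left(7 - 10\right) + 97\right) + \sqrt{106}} \left(- \frac{1}{468}\right) = - \frac{47}{75} + \sqrt{\left(-3 + 97\right) + \sqrt{106}} \left(- \frac{1}{468}\right) = - \frac{47}{75} + \sqrt{94 + \sqrt{106}} \left(- \frac{1}{468}\right) = - \frac{47}{75} - \frac{\sqrt{94 + \sqrt{106}}}{468}$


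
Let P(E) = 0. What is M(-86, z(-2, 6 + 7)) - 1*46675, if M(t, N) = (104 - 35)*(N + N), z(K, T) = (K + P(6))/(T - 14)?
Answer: -46399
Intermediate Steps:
z(K, T) = K/(-14 + T) (z(K, T) = (K + 0)/(T - 14) = K/(-14 + T))
M(t, N) = 138*N (M(t, N) = 69*(2*N) = 138*N)
M(-86, z(-2, 6 + 7)) - 1*46675 = 138*(-2/(-14 + (6 + 7))) - 1*46675 = 138*(-2/(-14 + 13)) - 46675 = 138*(-2/(-1)) - 46675 = 138*(-2*(-1)) - 46675 = 138*2 - 46675 = 276 - 46675 = -46399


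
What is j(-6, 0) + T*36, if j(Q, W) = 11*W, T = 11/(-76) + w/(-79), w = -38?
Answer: 18171/1501 ≈ 12.106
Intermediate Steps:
T = 2019/6004 (T = 11/(-76) - 38/(-79) = 11*(-1/76) - 38*(-1/79) = -11/76 + 38/79 = 2019/6004 ≈ 0.33628)
j(-6, 0) + T*36 = 11*0 + (2019/6004)*36 = 0 + 18171/1501 = 18171/1501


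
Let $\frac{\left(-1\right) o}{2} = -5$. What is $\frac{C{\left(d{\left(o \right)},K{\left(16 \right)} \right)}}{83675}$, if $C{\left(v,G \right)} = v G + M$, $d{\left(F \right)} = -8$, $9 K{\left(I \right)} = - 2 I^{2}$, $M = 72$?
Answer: $\frac{4744}{753075} \approx 0.0062995$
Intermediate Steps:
$o = 10$ ($o = \left(-2\right) \left(-5\right) = 10$)
$K{\left(I \right)} = - \frac{2 I^{2}}{9}$ ($K{\left(I \right)} = \frac{\left(-2\right) I^{2}}{9} = - \frac{2 I^{2}}{9}$)
$C{\left(v,G \right)} = 72 + G v$ ($C{\left(v,G \right)} = v G + 72 = G v + 72 = 72 + G v$)
$\frac{C{\left(d{\left(o \right)},K{\left(16 \right)} \right)}}{83675} = \frac{72 + - \frac{2 \cdot 16^{2}}{9} \left(-8\right)}{83675} = \left(72 + \left(- \frac{2}{9}\right) 256 \left(-8\right)\right) \frac{1}{83675} = \left(72 - - \frac{4096}{9}\right) \frac{1}{83675} = \left(72 + \frac{4096}{9}\right) \frac{1}{83675} = \frac{4744}{9} \cdot \frac{1}{83675} = \frac{4744}{753075}$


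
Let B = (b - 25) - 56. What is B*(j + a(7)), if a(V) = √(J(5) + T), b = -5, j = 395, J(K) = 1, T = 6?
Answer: -33970 - 86*√7 ≈ -34198.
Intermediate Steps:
a(V) = √7 (a(V) = √(1 + 6) = √7)
B = -86 (B = (-5 - 25) - 56 = -30 - 56 = -86)
B*(j + a(7)) = -86*(395 + √7) = -33970 - 86*√7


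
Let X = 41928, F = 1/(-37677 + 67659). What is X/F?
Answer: 1257085296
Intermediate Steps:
F = 1/29982 ≈ 3.3353e-5
X/F = 41928/(1/29982) = 41928*29982 = 1257085296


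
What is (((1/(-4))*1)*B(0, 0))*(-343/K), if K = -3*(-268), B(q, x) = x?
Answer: 0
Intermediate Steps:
K = 804
(((1/(-4))*1)*B(0, 0))*(-343/K) = (((1/(-4))*1)*0)*(-343/804) = (((1*(-¼))*1)*0)*(-343*1/804) = (-¼*1*0)*(-343/804) = -¼*0*(-343/804) = 0*(-343/804) = 0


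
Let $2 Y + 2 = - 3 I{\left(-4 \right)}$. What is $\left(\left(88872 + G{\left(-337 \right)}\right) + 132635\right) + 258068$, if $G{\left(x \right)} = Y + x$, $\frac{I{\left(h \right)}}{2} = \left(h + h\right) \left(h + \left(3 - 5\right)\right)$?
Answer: $479093$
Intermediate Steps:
$I{\left(h \right)} = 4 h \left(-2 + h\right)$ ($I{\left(h \right)} = 2 \left(h + h\right) \left(h + \left(3 - 5\right)\right) = 2 \cdot 2 h \left(h + \left(3 - 5\right)\right) = 2 \cdot 2 h \left(h - 2\right) = 2 \cdot 2 h \left(-2 + h\right) = 4 h \left(-2 + h\right)$)
$Y = -145$ ($Y = -1 + \frac{\left(-3\right) 4 \left(-4\right) \left(-2 - 4\right)}{2} = -1 + \frac{\left(-3\right) 4 \left(-4\right) \left(-6\right)}{2} = -1 + \frac{\left(-3\right) 96}{2} = -1 + \frac{1}{2} \left(-288\right) = -1 - 144 = -145$)
$G{\left(x \right)} = -145 + x$
$\left(\left(88872 + G{\left(-337 \right)}\right) + 132635\right) + 258068 = \left(\left(88872 - 482\right) + 132635\right) + 258068 = \left(88390 + 132635\right) + 258068 = 221025 + 258068 = 479093$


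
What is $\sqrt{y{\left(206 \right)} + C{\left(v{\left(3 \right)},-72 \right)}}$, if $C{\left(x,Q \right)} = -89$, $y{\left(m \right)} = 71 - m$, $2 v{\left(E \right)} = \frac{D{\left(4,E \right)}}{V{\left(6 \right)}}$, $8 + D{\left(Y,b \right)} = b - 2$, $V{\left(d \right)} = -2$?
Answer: $4 i \sqrt{14} \approx 14.967 i$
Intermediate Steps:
$D{\left(Y,b \right)} = -10 + b$ ($D{\left(Y,b \right)} = -8 + \left(b - 2\right) = -8 + \left(-2 + b\right) = -10 + b$)
$v{\left(E \right)} = \frac{5}{2} - \frac{E}{4}$ ($v{\left(E \right)} = \frac{\left(-10 + E\right) \frac{1}{-2}}{2} = \frac{\left(-10 + E\right) \left(- \frac{1}{2}\right)}{2} = \frac{5 - \frac{E}{2}}{2} = \frac{5}{2} - \frac{E}{4}$)
$\sqrt{y{\left(206 \right)} + C{\left(v{\left(3 \right)},-72 \right)}} = \sqrt{\left(71 - 206\right) - 89} = \sqrt{-135 - 89} = \sqrt{-224} = 4 i \sqrt{14}$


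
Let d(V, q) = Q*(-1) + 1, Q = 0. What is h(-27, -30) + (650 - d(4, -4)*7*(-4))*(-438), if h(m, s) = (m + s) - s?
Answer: -296991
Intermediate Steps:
d(V, q) = 1 (d(V, q) = 0*(-1) + 1 = 0 + 1 = 1)
h(m, s) = m
h(-27, -30) + (650 - d(4, -4)*7*(-4))*(-438) = -27 + (650 - 1*7*(-4))*(-438) = -27 + (650 - 7*(-4))*(-438) = -27 + (650 - 1*(-28))*(-438) = -27 + (650 + 28)*(-438) = -27 + 678*(-438) = -27 - 296964 = -296991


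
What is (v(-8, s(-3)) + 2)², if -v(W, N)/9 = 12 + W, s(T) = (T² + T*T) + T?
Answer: 1156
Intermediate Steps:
s(T) = T + 2*T² (s(T) = (T² + T²) + T = 2*T² + T = T + 2*T²)
v(W, N) = -108 - 9*W (v(W, N) = -9*(12 + W) = -108 - 9*W)
(v(-8, s(-3)) + 2)² = ((-108 - 9*(-8)) + 2)² = ((-108 + 72) + 2)² = (-36 + 2)² = (-34)² = 1156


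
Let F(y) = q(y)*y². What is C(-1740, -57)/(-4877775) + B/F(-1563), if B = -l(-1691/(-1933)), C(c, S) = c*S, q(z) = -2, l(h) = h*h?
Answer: -2117709103296007/104151926740545810 ≈ -0.020333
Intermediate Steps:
l(h) = h²
C(c, S) = S*c
B = -2859481/3736489 (B = -(-1691/(-1933))² = -(-1691*(-1/1933))² = -(1691/1933)² = -1*2859481/3736489 = -2859481/3736489 ≈ -0.76529)
F(y) = -2*y²
C(-1740, -57)/(-4877775) + B/F(-1563) = -57*(-1740)/(-4877775) - 2859481/(3736489*((-2*(-1563)²))) = 99180*(-1/4877775) - 2859481/(3736489*((-2*2442969))) = -116/5705 - 2859481/3736489/(-4885938) = -116/5705 - 2859481/3736489*(-1/4885938) = -116/5705 + 2859481/18256253591682 = -2117709103296007/104151926740545810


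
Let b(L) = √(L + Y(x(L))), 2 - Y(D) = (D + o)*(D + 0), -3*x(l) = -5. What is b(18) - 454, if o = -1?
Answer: -454 + √170/3 ≈ -449.65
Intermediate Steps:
x(l) = 5/3 (x(l) = -⅓*(-5) = 5/3)
Y(D) = 2 - D*(-1 + D) (Y(D) = 2 - (D - 1)*(D + 0) = 2 - (-1 + D)*D = 2 - D*(-1 + D))
b(L) = √(8/9 + L) (b(L) = √(L + (2 + 5/3 - (5/3)²)) = √(L + (2 + 5/3 - 1*25/9)) = √(L + (2 + 5/3 - 25/9)) = √(L + 8/9) = √(8/9 + L))
b(18) - 454 = √(8 + 9*18)/3 - 454 = √(8 + 162)/3 - 454 = √170/3 - 454 = -454 + √170/3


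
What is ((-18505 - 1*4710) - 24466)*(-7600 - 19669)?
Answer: 1300213189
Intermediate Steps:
((-18505 - 1*4710) - 24466)*(-7600 - 19669) = ((-18505 - 4710) - 24466)*(-27269) = (-23215 - 24466)*(-27269) = -47681*(-27269) = 1300213189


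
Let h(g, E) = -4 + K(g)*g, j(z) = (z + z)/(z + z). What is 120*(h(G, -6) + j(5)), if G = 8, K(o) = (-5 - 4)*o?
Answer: -69480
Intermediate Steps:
j(z) = 1 (j(z) = (2*z)/((2*z)) = (2*z)*(1/(2*z)) = 1)
K(o) = -9*o
h(g, E) = -4 - 9*g² (h(g, E) = -4 + (-9*g)*g = -4 - 9*g²)
120*(h(G, -6) + j(5)) = 120*((-4 - 9*8²) + 1) = 120*((-4 - 9*64) + 1) = 120*((-4 - 576) + 1) = 120*(-580 + 1) = 120*(-579) = -69480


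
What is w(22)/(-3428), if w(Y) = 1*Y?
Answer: -11/1714 ≈ -0.0064177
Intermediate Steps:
w(Y) = Y
w(22)/(-3428) = 22/(-3428) = 22*(-1/3428) = -11/1714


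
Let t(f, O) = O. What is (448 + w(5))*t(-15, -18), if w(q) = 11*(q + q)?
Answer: -10044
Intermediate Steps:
w(q) = 22*q (w(q) = 11*(2*q) = 22*q)
(448 + w(5))*t(-15, -18) = (448 + 22*5)*(-18) = (448 + 110)*(-18) = 558*(-18) = -10044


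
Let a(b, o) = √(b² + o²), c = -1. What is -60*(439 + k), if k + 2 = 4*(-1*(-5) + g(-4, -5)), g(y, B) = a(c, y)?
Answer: -27420 - 240*√17 ≈ -28410.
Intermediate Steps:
g(y, B) = √(1 + y²) (g(y, B) = √((-1)² + y²) = √(1 + y²))
k = 18 + 4*√17 (k = -2 + 4*(-1*(-5) + √(1 + (-4)²)) = -2 + 4*(5 + √(1 + 16)) = -2 + 4*(5 + √17) = -2 + (20 + 4*√17) = 18 + 4*√17 ≈ 34.492)
-60*(439 + k) = -60*(439 + (18 + 4*√17)) = -60*(457 + 4*√17) = -27420 - 240*√17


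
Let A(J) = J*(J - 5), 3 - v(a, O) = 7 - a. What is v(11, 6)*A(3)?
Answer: -42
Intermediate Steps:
v(a, O) = -4 + a (v(a, O) = 3 - (7 - a) = 3 + (-7 + a) = -4 + a)
A(J) = J*(-5 + J)
v(11, 6)*A(3) = (-4 + 11)*(3*(-5 + 3)) = 7*(3*(-2)) = 7*(-6) = -42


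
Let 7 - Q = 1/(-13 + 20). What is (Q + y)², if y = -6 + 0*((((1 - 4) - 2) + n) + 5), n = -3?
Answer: 36/49 ≈ 0.73469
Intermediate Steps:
Q = 48/7 (Q = 7 - 1/(-13 + 20) = 7 - 1/7 = 7 - 1*⅐ = 7 - ⅐ = 48/7 ≈ 6.8571)
y = -6 (y = -6 + 0*((((1 - 4) - 2) - 3) + 5) = -6 + 0*(((-3 - 2) - 3) + 5) = -6 + 0*((-5 - 3) + 5) = -6 + 0*(-8 + 5) = -6 + 0*(-3) = -6 + 0 = -6)
(Q + y)² = (48/7 - 6)² = (6/7)² = 36/49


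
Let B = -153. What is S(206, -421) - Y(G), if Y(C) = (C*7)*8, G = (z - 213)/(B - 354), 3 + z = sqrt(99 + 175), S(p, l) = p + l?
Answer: -40367/169 + 56*sqrt(274)/507 ≈ -237.03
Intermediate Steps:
S(p, l) = l + p
z = -3 + sqrt(274) (z = -3 + sqrt(99 + 175) = -3 + sqrt(274) ≈ 13.553)
G = 72/169 - sqrt(274)/507 (G = ((-3 + sqrt(274)) - 213)/(-153 - 354) = (-216 + sqrt(274))/(-507) = (-216 + sqrt(274))*(-1/507) = 72/169 - sqrt(274)/507 ≈ 0.39339)
Y(C) = 56*C (Y(C) = (7*C)*8 = 56*C)
S(206, -421) - Y(G) = (-421 + 206) - 56*(72/169 - sqrt(274)/507) = -215 - (4032/169 - 56*sqrt(274)/507) = -215 + (-4032/169 + 56*sqrt(274)/507) = -40367/169 + 56*sqrt(274)/507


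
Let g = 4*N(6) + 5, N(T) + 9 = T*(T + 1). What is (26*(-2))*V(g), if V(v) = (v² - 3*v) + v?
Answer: -961740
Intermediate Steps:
N(T) = -9 + T*(1 + T) (N(T) = -9 + T*(T + 1) = -9 + T*(1 + T))
g = 137 (g = 4*(-9 + 6 + 6²) + 5 = 4*(-9 + 6 + 36) + 5 = 4*33 + 5 = 132 + 5 = 137)
V(v) = v² - 2*v
(26*(-2))*V(g) = (26*(-2))*(137*(-2 + 137)) = -7124*135 = -52*18495 = -961740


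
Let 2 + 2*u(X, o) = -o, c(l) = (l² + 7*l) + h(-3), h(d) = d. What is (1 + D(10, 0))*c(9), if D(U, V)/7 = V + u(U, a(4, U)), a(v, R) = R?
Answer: -5781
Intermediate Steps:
c(l) = -3 + l² + 7*l (c(l) = (l² + 7*l) - 3 = -3 + l² + 7*l)
u(X, o) = -1 - o/2 (u(X, o) = -1 + (-o)/2 = -1 - o/2)
D(U, V) = -7 + 7*V - 7*U/2 (D(U, V) = 7*(V + (-1 - U/2)) = 7*(-1 + V - U/2) = -7 + 7*V - 7*U/2)
(1 + D(10, 0))*c(9) = (1 + (-7 + 7*0 - 7/2*10))*(-3 + 9² + 7*9) = (1 + (-7 + 0 - 35))*(-3 + 81 + 63) = (1 - 42)*141 = -41*141 = -5781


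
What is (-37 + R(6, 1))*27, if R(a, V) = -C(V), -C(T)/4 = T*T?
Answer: -891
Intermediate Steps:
C(T) = -4*T² (C(T) = -4*T*T = -4*T²)
R(a, V) = 4*V² (R(a, V) = -(-4)*V² = 4*V²)
(-37 + R(6, 1))*27 = (-37 + 4*1²)*27 = (-37 + 4*1)*27 = (-37 + 4)*27 = -33*27 = -891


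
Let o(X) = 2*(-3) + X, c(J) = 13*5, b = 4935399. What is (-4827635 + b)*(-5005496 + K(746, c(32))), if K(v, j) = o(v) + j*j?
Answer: -538877222684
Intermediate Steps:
c(J) = 65
o(X) = -6 + X
K(v, j) = -6 + v + j² (K(v, j) = (-6 + v) + j*j = (-6 + v) + j² = -6 + v + j²)
(-4827635 + b)*(-5005496 + K(746, c(32))) = (-4827635 + 4935399)*(-5005496 + (-6 + 746 + 65²)) = 107764*(-5005496 + (-6 + 746 + 4225)) = 107764*(-5005496 + 4965) = 107764*(-5000531) = -538877222684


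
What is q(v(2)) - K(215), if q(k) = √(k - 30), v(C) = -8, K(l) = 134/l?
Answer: -134/215 + I*√38 ≈ -0.62326 + 6.1644*I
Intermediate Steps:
q(k) = √(-30 + k)
q(v(2)) - K(215) = √(-30 - 8) - 134/215 = √(-38) - 134/215 = I*√38 - 1*134/215 = I*√38 - 134/215 = -134/215 + I*√38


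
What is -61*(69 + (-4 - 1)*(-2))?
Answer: -4819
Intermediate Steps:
-61*(69 + (-4 - 1)*(-2)) = -61*(69 - 5*(-2)) = -61*(69 + 10) = -61*79 = -4819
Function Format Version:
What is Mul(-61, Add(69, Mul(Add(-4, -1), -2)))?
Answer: -4819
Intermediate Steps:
Mul(-61, Add(69, Mul(Add(-4, -1), -2))) = Mul(-61, Add(69, Mul(-5, -2))) = Mul(-61, Add(69, 10)) = Mul(-61, 79) = -4819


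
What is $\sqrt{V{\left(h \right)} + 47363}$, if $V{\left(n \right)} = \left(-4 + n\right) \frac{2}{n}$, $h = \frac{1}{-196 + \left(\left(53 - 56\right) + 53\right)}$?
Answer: $\sqrt{48533} \approx 220.3$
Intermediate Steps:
$h = - \frac{1}{146}$ ($h = \frac{1}{-196 + \left(\left(53 - 56\right) + 53\right)} = \frac{1}{-196 + \left(-3 + 53\right)} = \frac{1}{-196 + 50} = \frac{1}{-146} = - \frac{1}{146} \approx -0.0068493$)
$V{\left(n \right)} = \frac{2 \left(-4 + n\right)}{n}$
$\sqrt{V{\left(h \right)} + 47363} = \sqrt{\left(2 - \frac{8}{- \frac{1}{146}}\right) + 47363} = \sqrt{\left(2 - -1168\right) + 47363} = \sqrt{\left(2 + 1168\right) + 47363} = \sqrt{1170 + 47363} = \sqrt{48533}$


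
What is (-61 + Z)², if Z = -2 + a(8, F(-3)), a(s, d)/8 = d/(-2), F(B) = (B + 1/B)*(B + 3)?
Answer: 3969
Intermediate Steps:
F(B) = (3 + B)*(B + 1/B) (F(B) = (B + 1/B)*(3 + B) = (3 + B)*(B + 1/B))
a(s, d) = -4*d (a(s, d) = 8*(d/(-2)) = 8*(d*(-½)) = 8*(-d/2) = -4*d)
Z = -2 (Z = -2 - 4*(1 + (-3)² + 3*(-3) + 3/(-3)) = -2 - 4*(1 + 9 - 9 + 3*(-⅓)) = -2 - 4*(1 + 9 - 9 - 1) = -2 - 4*0 = -2 + 0 = -2)
(-61 + Z)² = (-61 - 2)² = (-63)² = 3969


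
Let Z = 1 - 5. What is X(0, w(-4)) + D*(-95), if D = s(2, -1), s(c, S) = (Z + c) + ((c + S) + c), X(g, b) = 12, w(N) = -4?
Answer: -83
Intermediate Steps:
Z = -4
s(c, S) = -4 + S + 3*c (s(c, S) = (-4 + c) + ((c + S) + c) = (-4 + c) + ((S + c) + c) = (-4 + c) + (S + 2*c) = -4 + S + 3*c)
D = 1 (D = -4 - 1 + 3*2 = -4 - 1 + 6 = 1)
X(0, w(-4)) + D*(-95) = 12 + 1*(-95) = 12 - 95 = -83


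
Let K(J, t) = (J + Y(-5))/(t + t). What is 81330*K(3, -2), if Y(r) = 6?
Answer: -365985/2 ≈ -1.8299e+5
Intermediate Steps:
K(J, t) = (6 + J)/(2*t) (K(J, t) = (J + 6)/(t + t) = (6 + J)/((2*t)) = (6 + J)*(1/(2*t)) = (6 + J)/(2*t))
81330*K(3, -2) = 81330*((½)*(6 + 3)/(-2)) = 81330*((½)*(-½)*9) = 81330*(-9/4) = -365985/2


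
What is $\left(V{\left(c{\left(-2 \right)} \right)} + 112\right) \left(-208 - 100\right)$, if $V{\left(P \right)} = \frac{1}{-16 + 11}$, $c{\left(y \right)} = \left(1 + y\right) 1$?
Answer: $- \frac{172172}{5} \approx -34434.0$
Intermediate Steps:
$c{\left(y \right)} = 1 + y$
$V{\left(P \right)} = - \frac{1}{5}$ ($V{\left(P \right)} = \frac{1}{-5} = - \frac{1}{5}$)
$\left(V{\left(c{\left(-2 \right)} \right)} + 112\right) \left(-208 - 100\right) = \left(- \frac{1}{5} + 112\right) \left(-208 - 100\right) = \frac{559}{5} \left(-308\right) = - \frac{172172}{5}$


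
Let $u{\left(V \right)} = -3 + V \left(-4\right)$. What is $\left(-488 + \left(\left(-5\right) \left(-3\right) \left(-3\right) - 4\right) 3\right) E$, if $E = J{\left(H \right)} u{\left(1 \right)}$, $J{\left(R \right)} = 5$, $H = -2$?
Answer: $22225$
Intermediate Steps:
$u{\left(V \right)} = -3 - 4 V$
$E = -35$ ($E = 5 \left(-3 - 4\right) = 5 \left(-7\right) = -35$)
$\left(-488 + \left(\left(-5\right) \left(-3\right) \left(-3\right) - 4\right) 3\right) E = \left(-488 + \left(\left(-5\right) \left(-3\right) \left(-3\right) - 4\right) 3\right) \left(-35\right) = \left(-488 + \left(15 \left(-3\right) - 4\right) 3\right) \left(-35\right) = \left(-488 + \left(-45 - 4\right) 3\right) \left(-35\right) = \left(-488 - 147\right) \left(-35\right) = \left(-635\right) \left(-35\right) = 22225$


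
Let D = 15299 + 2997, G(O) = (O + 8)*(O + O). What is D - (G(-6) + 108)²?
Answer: 11240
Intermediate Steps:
G(O) = 2*O*(8 + O) (G(O) = (8 + O)*(2*O) = 2*O*(8 + O))
D = 18296
D - (G(-6) + 108)² = 18296 - (2*(-6)*(8 - 6) + 108)² = 18296 - (2*(-6)*2 + 108)² = 18296 - (-24 + 108)² = 18296 - 1*84² = 18296 - 1*7056 = 18296 - 7056 = 11240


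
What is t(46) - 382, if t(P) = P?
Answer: -336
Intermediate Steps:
t(46) - 382 = 46 - 382 = -336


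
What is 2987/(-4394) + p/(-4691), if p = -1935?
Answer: -5509627/20612254 ≈ -0.26730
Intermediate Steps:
2987/(-4394) + p/(-4691) = 2987/(-4394) - 1935/(-4691) = 2987*(-1/4394) - 1935*(-1/4691) = -2987/4394 + 1935/4691 = -5509627/20612254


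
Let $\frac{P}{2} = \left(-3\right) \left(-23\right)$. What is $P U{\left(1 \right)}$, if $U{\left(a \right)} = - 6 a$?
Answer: $-828$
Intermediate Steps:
$P = 138$ ($P = 2 \left(\left(-3\right) \left(-23\right)\right) = 2 \cdot 69 = 138$)
$P U{\left(1 \right)} = 138 \left(\left(-6\right) 1\right) = 138 \left(-6\right) = -828$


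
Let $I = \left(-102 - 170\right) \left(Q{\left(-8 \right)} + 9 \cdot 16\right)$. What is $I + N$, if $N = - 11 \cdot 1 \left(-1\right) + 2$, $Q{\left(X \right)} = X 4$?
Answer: $-30451$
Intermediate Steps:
$Q{\left(X \right)} = 4 X$
$N = 13$ ($N = \left(-11\right) \left(-1\right) + 2 = 11 + 2 = 13$)
$I = -30464$ ($I = \left(-102 - 170\right) \left(4 \left(-8\right) + 9 \cdot 16\right) = - 272 \left(-32 + 144\right) = \left(-272\right) 112 = -30464$)
$I + N = -30464 + 13 = -30451$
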